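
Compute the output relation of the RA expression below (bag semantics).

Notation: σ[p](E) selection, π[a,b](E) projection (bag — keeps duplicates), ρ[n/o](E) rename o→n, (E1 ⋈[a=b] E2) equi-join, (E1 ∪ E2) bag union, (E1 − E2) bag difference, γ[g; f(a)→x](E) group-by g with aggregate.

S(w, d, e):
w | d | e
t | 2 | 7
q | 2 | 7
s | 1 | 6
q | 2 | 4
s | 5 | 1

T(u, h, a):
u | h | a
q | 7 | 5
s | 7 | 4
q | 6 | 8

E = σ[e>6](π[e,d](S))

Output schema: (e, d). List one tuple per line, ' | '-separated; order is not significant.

Row counts bottom-up:
  S → 5
  π[e,d](S) → 5
  σ[e>6](π[e,d](S)) → 2

== RESULT ==
e | d
7 | 2
7 | 2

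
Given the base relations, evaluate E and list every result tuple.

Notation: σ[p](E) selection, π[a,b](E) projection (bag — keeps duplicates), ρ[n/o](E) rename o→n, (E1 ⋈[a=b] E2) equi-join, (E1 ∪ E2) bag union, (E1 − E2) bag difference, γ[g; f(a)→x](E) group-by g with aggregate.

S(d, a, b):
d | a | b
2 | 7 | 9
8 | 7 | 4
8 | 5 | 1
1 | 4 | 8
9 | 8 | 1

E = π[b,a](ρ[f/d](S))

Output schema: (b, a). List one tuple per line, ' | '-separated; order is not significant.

Stepwise |·|:
  S → 5
  ρ[f/d](S) → 5
  π[b,a](ρ[f/d](S)) → 5

== RESULT ==
b | a
1 | 5
1 | 8
4 | 7
8 | 4
9 | 7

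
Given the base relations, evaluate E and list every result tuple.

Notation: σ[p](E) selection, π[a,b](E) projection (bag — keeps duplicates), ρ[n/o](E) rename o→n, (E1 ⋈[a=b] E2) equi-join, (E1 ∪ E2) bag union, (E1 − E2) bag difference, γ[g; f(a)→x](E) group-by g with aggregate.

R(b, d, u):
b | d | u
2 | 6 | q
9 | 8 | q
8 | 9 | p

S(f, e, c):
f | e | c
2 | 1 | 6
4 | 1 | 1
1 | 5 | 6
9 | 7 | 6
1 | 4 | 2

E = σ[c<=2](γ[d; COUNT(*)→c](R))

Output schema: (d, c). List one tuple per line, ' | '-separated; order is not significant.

Subexpression sizes:
  R → 3
  γ[d; COUNT(*)→c](R) → 3
  σ[c<=2](γ[d; COUNT(*)→c](R)) → 3

== RESULT ==
d | c
6 | 1
8 | 1
9 | 1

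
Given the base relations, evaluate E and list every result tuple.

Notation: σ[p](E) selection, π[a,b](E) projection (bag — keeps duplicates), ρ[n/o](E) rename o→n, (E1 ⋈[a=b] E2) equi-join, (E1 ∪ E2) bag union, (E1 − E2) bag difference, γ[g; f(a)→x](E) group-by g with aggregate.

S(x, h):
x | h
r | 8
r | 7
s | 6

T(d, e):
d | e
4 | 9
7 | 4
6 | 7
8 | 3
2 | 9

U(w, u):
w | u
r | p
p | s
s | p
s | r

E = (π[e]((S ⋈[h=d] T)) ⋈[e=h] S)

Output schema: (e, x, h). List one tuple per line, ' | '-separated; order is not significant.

Per-node cardinality:
  S → 3
  T → 5
  (S ⋈[h=d] T) → 3
  π[e]((S ⋈[h=d] T)) → 3
  S → 3
  (π[e]((S ⋈[h=d] T)) ⋈[e=h] S) → 1

== RESULT ==
e | x | h
7 | r | 7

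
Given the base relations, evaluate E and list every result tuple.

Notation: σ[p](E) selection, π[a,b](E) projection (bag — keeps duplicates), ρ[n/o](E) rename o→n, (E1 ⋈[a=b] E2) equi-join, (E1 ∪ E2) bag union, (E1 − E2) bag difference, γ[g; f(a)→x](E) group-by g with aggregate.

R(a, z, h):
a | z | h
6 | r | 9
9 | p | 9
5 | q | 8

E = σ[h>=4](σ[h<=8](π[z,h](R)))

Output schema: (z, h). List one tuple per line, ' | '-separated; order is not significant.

Subexpression sizes:
  R → 3
  π[z,h](R) → 3
  σ[h<=8](π[z,h](R)) → 1
  σ[h>=4](σ[h<=8](π[z,h](R))) → 1

== RESULT ==
z | h
q | 8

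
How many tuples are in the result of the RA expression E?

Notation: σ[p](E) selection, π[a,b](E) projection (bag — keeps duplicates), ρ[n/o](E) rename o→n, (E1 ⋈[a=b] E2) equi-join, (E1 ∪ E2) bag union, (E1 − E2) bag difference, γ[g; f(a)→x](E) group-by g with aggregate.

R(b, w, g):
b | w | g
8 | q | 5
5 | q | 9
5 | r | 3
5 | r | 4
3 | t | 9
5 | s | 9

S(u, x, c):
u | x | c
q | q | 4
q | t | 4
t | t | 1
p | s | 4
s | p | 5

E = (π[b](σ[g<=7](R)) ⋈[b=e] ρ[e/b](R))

Per-node cardinality:
  R → 6
  σ[g<=7](R) → 3
  π[b](σ[g<=7](R)) → 3
  R → 6
  ρ[e/b](R) → 6
  (π[b](σ[g<=7](R)) ⋈[b=e] ρ[e/b](R)) → 9

|E| = 9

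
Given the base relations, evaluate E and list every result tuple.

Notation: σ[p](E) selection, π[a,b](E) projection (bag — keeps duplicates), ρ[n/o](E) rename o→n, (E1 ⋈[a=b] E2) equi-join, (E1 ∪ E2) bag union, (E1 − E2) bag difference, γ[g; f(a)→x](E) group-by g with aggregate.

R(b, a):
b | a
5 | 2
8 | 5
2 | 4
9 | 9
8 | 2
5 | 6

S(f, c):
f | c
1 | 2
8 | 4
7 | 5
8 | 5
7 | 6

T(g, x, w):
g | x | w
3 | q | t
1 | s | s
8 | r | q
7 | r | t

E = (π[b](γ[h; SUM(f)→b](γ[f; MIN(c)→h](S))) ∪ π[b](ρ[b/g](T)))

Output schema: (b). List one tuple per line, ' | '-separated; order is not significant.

Stepwise |·|:
  S → 5
  γ[f; MIN(c)→h](S) → 3
  γ[h; SUM(f)→b](γ[f; MIN(c)→h](S)) → 3
  π[b](γ[h; SUM(f)→b](γ[f; MIN(c)→h](S))) → 3
  T → 4
  ρ[b/g](T) → 4
  π[b](ρ[b/g](T)) → 4
  (π[b](γ[h; SUM(f)→b](γ[f; MIN(c)→h](S))) ∪ π[b](ρ[b/g](T))) → 7

== RESULT ==
b
1
1
3
7
7
8
8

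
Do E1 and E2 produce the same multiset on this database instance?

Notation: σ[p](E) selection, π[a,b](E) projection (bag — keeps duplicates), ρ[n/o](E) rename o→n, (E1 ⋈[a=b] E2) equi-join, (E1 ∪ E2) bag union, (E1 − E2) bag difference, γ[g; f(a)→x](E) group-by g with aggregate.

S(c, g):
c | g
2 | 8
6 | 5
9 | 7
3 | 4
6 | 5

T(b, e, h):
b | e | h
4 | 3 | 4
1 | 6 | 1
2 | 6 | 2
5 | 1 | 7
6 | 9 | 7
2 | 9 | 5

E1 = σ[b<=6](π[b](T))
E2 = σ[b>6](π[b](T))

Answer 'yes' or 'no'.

E1 stepwise |·|:
  T → 6
  π[b](T) → 6
  σ[b<=6](π[b](T)) → 6
E2 stepwise |·|:
  T → 6
  π[b](T) → 6
  σ[b>6](π[b](T)) → 0

E1 result:
b
1
2
2
4
5
6
E2 result:
b
(0 rows)
Witness: (6,) appears 1× in E1 but 0× in E2.

no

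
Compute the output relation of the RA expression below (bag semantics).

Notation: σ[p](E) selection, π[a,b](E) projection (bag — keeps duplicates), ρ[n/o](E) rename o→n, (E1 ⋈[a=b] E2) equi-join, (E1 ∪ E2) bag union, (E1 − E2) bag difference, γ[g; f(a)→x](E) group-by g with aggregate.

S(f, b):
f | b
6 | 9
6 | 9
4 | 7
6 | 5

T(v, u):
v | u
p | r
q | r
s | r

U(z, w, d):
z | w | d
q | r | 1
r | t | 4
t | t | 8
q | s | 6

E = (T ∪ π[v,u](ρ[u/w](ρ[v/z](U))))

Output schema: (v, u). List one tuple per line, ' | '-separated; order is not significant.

Subexpression sizes:
  T → 3
  U → 4
  ρ[v/z](U) → 4
  ρ[u/w](ρ[v/z](U)) → 4
  π[v,u](ρ[u/w](ρ[v/z](U))) → 4
  (T ∪ π[v,u](ρ[u/w](ρ[v/z](U)))) → 7

== RESULT ==
v | u
p | r
q | r
q | r
q | s
r | t
s | r
t | t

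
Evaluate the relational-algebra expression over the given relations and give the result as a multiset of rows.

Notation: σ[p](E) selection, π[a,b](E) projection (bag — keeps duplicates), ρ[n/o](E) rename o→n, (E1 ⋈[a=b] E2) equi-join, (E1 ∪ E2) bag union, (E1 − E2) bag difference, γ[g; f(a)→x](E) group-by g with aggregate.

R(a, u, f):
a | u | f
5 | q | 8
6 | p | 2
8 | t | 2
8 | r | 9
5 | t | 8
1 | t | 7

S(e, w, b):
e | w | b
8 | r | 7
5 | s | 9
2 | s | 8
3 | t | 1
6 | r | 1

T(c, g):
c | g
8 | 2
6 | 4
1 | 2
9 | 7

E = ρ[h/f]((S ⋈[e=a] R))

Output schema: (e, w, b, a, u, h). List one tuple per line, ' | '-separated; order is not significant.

Subexpression sizes:
  S → 5
  R → 6
  (S ⋈[e=a] R) → 5
  ρ[h/f]((S ⋈[e=a] R)) → 5

== RESULT ==
e | w | b | a | u | h
5 | s | 9 | 5 | q | 8
5 | s | 9 | 5 | t | 8
6 | r | 1 | 6 | p | 2
8 | r | 7 | 8 | r | 9
8 | r | 7 | 8 | t | 2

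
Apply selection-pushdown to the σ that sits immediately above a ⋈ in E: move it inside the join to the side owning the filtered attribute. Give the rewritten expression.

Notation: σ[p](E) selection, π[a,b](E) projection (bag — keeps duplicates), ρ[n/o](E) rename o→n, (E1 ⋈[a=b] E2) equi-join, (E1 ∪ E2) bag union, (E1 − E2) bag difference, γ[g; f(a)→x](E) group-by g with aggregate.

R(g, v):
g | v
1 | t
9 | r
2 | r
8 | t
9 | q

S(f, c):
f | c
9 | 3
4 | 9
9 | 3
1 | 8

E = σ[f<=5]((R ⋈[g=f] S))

σ filters on f, owned by the right side.
E' = (R ⋈[g=f] σ[f<=5](S))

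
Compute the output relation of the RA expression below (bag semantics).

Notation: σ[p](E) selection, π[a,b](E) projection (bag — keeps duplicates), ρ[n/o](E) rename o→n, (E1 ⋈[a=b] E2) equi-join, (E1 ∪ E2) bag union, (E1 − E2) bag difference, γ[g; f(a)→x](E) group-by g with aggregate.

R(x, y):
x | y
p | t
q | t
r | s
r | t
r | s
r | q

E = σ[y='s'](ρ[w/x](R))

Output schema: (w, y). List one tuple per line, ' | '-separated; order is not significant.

Subexpression sizes:
  R → 6
  ρ[w/x](R) → 6
  σ[y='s'](ρ[w/x](R)) → 2

== RESULT ==
w | y
r | s
r | s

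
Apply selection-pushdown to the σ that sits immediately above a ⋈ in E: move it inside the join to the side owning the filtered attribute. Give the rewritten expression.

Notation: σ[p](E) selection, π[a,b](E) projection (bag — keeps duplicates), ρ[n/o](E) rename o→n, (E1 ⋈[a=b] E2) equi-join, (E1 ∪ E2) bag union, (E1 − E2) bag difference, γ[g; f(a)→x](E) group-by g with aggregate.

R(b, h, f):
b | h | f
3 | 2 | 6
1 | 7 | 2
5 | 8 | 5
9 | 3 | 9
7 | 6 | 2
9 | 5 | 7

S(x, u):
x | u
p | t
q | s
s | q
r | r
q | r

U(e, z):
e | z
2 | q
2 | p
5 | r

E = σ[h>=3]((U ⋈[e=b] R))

σ filters on h, owned by the right side.
E' = (U ⋈[e=b] σ[h>=3](R))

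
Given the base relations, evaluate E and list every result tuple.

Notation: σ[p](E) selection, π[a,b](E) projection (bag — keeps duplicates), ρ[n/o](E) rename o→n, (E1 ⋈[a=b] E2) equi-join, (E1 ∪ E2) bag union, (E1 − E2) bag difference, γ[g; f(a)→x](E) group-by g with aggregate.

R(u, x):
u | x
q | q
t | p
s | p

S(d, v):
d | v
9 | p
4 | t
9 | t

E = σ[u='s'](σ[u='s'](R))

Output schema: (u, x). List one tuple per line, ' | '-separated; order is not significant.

Per-node cardinality:
  R → 3
  σ[u='s'](R) → 1
  σ[u='s'](σ[u='s'](R)) → 1

== RESULT ==
u | x
s | p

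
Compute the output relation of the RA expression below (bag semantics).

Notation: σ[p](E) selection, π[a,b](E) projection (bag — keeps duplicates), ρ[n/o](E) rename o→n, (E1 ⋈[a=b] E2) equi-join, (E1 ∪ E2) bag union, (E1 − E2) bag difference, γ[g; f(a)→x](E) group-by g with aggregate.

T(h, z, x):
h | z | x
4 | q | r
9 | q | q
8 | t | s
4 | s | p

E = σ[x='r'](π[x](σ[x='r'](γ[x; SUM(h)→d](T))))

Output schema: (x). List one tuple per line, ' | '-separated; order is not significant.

Stepwise |·|:
  T → 4
  γ[x; SUM(h)→d](T) → 4
  σ[x='r'](γ[x; SUM(h)→d](T)) → 1
  π[x](σ[x='r'](γ[x; SUM(h)→d](T))) → 1
  σ[x='r'](π[x](σ[x='r'](γ[x; SUM(h)→d](T)))) → 1

== RESULT ==
x
r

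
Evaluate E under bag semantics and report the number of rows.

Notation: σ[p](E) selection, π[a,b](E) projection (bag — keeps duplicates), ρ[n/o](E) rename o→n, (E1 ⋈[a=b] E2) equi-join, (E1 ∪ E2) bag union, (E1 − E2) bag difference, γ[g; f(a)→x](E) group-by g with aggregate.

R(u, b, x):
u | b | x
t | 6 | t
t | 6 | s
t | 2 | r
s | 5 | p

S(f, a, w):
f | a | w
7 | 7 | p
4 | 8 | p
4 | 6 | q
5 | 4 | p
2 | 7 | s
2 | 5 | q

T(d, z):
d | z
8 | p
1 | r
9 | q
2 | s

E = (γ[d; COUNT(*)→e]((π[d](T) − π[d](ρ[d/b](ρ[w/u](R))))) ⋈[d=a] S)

Row counts bottom-up:
  T → 4
  π[d](T) → 4
  R → 4
  ρ[w/u](R) → 4
  ρ[d/b](ρ[w/u](R)) → 4
  π[d](ρ[d/b](ρ[w/u](R))) → 4
  (π[d](T) − π[d](ρ[d/b](ρ[w/u](R)))) → 3
  γ[d; COUNT(*)→e]((π[d](T) − π[d](ρ[d/b](ρ[w/u](R))))) → 3
  S → 6
  (γ[d; COUNT(*)→e]((π[d](T) − π[d](ρ[d/b](ρ[w/u](R))))) ⋈[d=a] S) → 1

|E| = 1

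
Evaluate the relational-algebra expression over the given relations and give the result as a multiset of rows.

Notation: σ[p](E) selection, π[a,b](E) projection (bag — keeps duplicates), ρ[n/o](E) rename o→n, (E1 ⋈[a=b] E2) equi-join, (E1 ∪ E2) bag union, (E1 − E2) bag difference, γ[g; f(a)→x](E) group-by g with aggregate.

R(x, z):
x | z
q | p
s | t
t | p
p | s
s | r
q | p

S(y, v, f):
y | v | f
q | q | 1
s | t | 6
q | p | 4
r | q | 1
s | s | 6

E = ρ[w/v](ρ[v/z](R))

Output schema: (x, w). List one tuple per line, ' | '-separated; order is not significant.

Row counts bottom-up:
  R → 6
  ρ[v/z](R) → 6
  ρ[w/v](ρ[v/z](R)) → 6

== RESULT ==
x | w
p | s
q | p
q | p
s | r
s | t
t | p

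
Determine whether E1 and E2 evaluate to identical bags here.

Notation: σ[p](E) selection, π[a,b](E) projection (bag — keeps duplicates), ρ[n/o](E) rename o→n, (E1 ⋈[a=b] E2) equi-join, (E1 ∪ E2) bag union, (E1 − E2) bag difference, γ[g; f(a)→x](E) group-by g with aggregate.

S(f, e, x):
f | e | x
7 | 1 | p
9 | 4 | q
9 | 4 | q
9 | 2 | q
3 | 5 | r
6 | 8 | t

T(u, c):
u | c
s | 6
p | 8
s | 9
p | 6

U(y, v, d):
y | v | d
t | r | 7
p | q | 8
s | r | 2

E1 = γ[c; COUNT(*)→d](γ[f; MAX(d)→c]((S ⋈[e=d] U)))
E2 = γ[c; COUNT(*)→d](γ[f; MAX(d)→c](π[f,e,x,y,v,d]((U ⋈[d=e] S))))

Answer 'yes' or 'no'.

E1 subexpression sizes:
  S → 6
  U → 3
  (S ⋈[e=d] U) → 2
  γ[f; MAX(d)→c]((S ⋈[e=d] U)) → 2
  γ[c; COUNT(*)→d](γ[f; MAX(d)→c]((S ⋈[e=d] U))) → 2
E2 subexpression sizes:
  U → 3
  S → 6
  (U ⋈[d=e] S) → 2
  π[f,e,x,y,v,d]((U ⋈[d=e] S)) → 2
  γ[f; MAX(d)→c](π[f,e,x,y,v,d]((U ⋈[d=e] S))) → 2
  γ[c; COUNT(*)→d](γ[f; MAX(d)→c](π[f,e,x,y,v,d]((U ⋈[d=e] S)))) → 2

E1 and E2 produce the same multiset:
c | d
2 | 1
8 | 1

yes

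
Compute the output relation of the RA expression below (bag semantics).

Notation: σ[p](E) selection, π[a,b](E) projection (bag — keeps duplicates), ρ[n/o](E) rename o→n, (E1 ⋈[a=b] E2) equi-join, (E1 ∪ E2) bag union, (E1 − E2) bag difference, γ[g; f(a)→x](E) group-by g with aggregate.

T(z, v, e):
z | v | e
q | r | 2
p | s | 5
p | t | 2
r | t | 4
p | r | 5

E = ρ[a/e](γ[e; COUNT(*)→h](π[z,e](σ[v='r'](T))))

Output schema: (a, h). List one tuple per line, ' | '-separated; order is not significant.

Subexpression sizes:
  T → 5
  σ[v='r'](T) → 2
  π[z,e](σ[v='r'](T)) → 2
  γ[e; COUNT(*)→h](π[z,e](σ[v='r'](T))) → 2
  ρ[a/e](γ[e; COUNT(*)→h](π[z,e](σ[v='r'](T)))) → 2

== RESULT ==
a | h
2 | 1
5 | 1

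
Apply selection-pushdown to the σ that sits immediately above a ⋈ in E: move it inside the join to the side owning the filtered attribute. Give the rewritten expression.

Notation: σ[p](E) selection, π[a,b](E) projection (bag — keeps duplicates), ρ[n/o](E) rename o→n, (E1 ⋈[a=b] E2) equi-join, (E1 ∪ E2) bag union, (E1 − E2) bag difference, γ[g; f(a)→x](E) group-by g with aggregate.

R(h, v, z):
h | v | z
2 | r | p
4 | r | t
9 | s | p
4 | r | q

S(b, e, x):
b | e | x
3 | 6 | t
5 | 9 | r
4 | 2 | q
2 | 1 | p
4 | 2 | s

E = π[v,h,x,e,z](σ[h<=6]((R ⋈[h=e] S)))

σ filters on h, owned by the left side.
E' = π[v,h,x,e,z]((σ[h<=6](R) ⋈[h=e] S))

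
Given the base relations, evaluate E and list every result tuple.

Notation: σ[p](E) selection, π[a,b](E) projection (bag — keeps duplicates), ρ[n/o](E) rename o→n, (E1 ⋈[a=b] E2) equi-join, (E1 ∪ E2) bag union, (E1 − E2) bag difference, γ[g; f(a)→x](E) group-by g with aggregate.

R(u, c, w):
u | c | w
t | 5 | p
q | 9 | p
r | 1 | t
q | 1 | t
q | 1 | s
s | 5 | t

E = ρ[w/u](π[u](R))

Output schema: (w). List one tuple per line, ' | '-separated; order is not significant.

Per-node cardinality:
  R → 6
  π[u](R) → 6
  ρ[w/u](π[u](R)) → 6

== RESULT ==
w
q
q
q
r
s
t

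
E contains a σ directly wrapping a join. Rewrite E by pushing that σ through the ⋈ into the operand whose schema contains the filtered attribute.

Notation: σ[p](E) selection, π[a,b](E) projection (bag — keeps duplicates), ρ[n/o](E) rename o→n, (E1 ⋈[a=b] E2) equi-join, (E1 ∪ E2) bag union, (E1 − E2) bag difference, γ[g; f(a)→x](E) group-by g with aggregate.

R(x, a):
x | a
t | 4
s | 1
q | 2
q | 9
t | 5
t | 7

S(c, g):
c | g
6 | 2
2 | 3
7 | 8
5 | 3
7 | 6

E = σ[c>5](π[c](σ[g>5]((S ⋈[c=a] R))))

σ filters on g, owned by the left side.
E' = σ[c>5](π[c]((σ[g>5](S) ⋈[c=a] R)))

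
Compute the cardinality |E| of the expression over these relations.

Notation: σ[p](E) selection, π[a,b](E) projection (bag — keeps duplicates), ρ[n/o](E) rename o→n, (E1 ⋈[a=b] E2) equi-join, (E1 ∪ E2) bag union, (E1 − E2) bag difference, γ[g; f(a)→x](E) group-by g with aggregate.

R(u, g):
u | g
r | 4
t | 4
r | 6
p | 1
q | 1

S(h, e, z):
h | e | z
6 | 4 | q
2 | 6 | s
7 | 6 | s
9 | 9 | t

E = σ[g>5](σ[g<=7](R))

Row counts bottom-up:
  R → 5
  σ[g<=7](R) → 5
  σ[g>5](σ[g<=7](R)) → 1

|E| = 1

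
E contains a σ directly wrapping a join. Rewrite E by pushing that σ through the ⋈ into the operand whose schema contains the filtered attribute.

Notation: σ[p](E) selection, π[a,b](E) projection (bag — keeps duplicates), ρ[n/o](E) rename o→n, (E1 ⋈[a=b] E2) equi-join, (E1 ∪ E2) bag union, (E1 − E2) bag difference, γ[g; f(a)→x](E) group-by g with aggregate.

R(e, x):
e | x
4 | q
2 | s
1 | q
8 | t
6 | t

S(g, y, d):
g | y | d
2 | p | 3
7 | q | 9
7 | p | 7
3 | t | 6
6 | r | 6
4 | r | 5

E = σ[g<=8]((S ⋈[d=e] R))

σ filters on g, owned by the left side.
E' = (σ[g<=8](S) ⋈[d=e] R)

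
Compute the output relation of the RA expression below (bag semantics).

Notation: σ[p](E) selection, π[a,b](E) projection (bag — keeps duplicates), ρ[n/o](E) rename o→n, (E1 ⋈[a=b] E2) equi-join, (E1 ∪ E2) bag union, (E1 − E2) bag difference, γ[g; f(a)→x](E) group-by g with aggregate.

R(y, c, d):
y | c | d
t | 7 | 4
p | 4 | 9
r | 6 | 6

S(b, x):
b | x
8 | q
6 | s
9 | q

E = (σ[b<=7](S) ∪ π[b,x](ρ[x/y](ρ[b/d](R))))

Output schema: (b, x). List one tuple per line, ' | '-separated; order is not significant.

Subexpression sizes:
  S → 3
  σ[b<=7](S) → 1
  R → 3
  ρ[b/d](R) → 3
  ρ[x/y](ρ[b/d](R)) → 3
  π[b,x](ρ[x/y](ρ[b/d](R))) → 3
  (σ[b<=7](S) ∪ π[b,x](ρ[x/y](ρ[b/d](R)))) → 4

== RESULT ==
b | x
4 | t
6 | r
6 | s
9 | p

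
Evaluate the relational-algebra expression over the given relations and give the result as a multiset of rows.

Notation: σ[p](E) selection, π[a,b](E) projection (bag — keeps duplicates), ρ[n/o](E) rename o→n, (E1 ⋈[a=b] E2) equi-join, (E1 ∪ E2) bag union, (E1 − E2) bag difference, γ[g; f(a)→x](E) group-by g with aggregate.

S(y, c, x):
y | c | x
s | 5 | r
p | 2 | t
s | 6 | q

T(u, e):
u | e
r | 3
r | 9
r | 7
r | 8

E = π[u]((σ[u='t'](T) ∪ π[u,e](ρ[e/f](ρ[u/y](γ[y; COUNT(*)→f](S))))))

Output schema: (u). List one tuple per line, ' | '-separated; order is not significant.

Stepwise |·|:
  T → 4
  σ[u='t'](T) → 0
  S → 3
  γ[y; COUNT(*)→f](S) → 2
  ρ[u/y](γ[y; COUNT(*)→f](S)) → 2
  ρ[e/f](ρ[u/y](γ[y; COUNT(*)→f](S))) → 2
  π[u,e](ρ[e/f](ρ[u/y](γ[y; COUNT(*)→f](S)))) → 2
  (σ[u='t'](T) ∪ π[u,e](ρ[e/f](ρ[u/y](γ[y; COUNT(*)→f](S))))) → 2
  π[u]((σ[u='t'](T) ∪ π[u,e](ρ[e/f](ρ[u/y](γ[y; COUNT(*)→f](S)))))) → 2

== RESULT ==
u
p
s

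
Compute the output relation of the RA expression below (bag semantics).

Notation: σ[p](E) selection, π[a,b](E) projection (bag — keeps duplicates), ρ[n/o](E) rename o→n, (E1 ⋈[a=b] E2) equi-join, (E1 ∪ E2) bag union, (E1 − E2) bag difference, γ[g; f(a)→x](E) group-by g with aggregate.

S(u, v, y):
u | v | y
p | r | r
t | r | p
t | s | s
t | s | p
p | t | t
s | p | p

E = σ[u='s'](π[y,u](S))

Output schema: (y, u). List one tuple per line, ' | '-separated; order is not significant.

Stepwise |·|:
  S → 6
  π[y,u](S) → 6
  σ[u='s'](π[y,u](S)) → 1

== RESULT ==
y | u
p | s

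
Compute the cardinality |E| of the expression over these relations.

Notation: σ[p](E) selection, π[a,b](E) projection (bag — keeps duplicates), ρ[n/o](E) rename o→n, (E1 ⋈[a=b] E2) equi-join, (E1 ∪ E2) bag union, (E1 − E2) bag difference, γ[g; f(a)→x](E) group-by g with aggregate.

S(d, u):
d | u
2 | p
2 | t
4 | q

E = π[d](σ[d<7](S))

Per-node cardinality:
  S → 3
  σ[d<7](S) → 3
  π[d](σ[d<7](S)) → 3

|E| = 3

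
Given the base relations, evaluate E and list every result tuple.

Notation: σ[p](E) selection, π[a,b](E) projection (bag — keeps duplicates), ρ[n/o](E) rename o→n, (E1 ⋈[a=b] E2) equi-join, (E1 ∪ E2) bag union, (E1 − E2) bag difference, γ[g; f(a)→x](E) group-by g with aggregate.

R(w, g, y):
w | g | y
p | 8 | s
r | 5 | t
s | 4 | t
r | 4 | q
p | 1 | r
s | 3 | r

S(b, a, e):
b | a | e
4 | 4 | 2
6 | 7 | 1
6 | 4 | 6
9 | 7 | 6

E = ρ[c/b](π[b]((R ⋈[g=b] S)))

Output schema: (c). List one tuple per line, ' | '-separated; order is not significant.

Stepwise |·|:
  R → 6
  S → 4
  (R ⋈[g=b] S) → 2
  π[b]((R ⋈[g=b] S)) → 2
  ρ[c/b](π[b]((R ⋈[g=b] S))) → 2

== RESULT ==
c
4
4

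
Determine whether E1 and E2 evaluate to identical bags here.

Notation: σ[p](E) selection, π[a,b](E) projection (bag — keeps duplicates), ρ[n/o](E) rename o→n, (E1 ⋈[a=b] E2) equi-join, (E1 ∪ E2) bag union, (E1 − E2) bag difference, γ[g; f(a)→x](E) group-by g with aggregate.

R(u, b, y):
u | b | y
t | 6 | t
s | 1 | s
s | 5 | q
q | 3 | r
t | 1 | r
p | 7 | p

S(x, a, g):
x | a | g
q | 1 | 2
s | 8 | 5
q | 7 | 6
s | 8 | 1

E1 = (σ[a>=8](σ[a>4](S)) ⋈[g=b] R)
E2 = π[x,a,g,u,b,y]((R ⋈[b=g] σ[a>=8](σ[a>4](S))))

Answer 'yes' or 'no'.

E1 subexpression sizes:
  S → 4
  σ[a>4](S) → 3
  σ[a>=8](σ[a>4](S)) → 2
  R → 6
  (σ[a>=8](σ[a>4](S)) ⋈[g=b] R) → 3
E2 subexpression sizes:
  R → 6
  S → 4
  σ[a>4](S) → 3
  σ[a>=8](σ[a>4](S)) → 2
  (R ⋈[b=g] σ[a>=8](σ[a>4](S))) → 3
  π[x,a,g,u,b,y]((R ⋈[b=g] σ[a>=8](σ[a>4](S)))) → 3

E1 and E2 produce the same multiset:
x | a | g | u | b | y
s | 8 | 1 | s | 1 | s
s | 8 | 1 | t | 1 | r
s | 8 | 5 | s | 5 | q

yes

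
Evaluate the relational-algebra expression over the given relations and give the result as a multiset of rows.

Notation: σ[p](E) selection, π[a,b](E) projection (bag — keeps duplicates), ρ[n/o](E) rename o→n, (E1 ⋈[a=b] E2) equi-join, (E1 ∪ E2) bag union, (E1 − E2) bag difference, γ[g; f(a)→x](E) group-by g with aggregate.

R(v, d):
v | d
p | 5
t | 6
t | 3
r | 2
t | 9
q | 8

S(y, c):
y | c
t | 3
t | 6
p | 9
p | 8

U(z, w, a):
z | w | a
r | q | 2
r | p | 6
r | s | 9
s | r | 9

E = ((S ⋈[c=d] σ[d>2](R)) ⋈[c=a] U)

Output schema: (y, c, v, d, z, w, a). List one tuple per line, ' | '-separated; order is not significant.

Per-node cardinality:
  S → 4
  R → 6
  σ[d>2](R) → 5
  (S ⋈[c=d] σ[d>2](R)) → 4
  U → 4
  ((S ⋈[c=d] σ[d>2](R)) ⋈[c=a] U) → 3

== RESULT ==
y | c | v | d | z | w | a
p | 9 | t | 9 | r | s | 9
p | 9 | t | 9 | s | r | 9
t | 6 | t | 6 | r | p | 6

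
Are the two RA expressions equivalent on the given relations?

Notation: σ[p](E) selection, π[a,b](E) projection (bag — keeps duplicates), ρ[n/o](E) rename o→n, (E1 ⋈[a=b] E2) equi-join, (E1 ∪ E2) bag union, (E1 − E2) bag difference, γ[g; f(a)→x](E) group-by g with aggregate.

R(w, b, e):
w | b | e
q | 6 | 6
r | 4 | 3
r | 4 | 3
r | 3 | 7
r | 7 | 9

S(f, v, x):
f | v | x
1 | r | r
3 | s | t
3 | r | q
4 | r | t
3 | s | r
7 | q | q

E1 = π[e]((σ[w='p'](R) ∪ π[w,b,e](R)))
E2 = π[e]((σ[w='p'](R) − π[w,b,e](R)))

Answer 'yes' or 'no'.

E1 stepwise |·|:
  R → 5
  σ[w='p'](R) → 0
  R → 5
  π[w,b,e](R) → 5
  (σ[w='p'](R) ∪ π[w,b,e](R)) → 5
  π[e]((σ[w='p'](R) ∪ π[w,b,e](R))) → 5
E2 stepwise |·|:
  R → 5
  σ[w='p'](R) → 0
  R → 5
  π[w,b,e](R) → 5
  (σ[w='p'](R) − π[w,b,e](R)) → 0
  π[e]((σ[w='p'](R) − π[w,b,e](R))) → 0

E1 result:
e
3
3
6
7
9
E2 result:
e
(0 rows)
Witness: (6,) appears 1× in E1 but 0× in E2.

no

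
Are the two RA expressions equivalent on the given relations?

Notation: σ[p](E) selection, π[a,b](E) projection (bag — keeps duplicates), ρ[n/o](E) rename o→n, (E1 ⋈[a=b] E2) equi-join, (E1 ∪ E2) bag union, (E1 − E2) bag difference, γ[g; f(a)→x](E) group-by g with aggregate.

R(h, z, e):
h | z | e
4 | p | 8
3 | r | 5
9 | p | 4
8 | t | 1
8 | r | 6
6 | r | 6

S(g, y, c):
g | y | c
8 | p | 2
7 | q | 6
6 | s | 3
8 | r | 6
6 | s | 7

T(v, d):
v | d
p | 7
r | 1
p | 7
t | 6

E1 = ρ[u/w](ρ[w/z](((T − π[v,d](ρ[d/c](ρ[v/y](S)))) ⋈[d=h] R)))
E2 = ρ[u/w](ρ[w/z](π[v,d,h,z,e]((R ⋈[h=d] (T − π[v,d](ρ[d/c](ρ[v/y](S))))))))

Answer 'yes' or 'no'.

E1 per-node cardinality:
  T → 4
  S → 5
  ρ[v/y](S) → 5
  ρ[d/c](ρ[v/y](S)) → 5
  π[v,d](ρ[d/c](ρ[v/y](S))) → 5
  (T − π[v,d](ρ[d/c](ρ[v/y](S)))) → 4
  R → 6
  ((T − π[v,d](ρ[d/c](ρ[v/y](S)))) ⋈[d=h] R) → 1
  ρ[w/z](((T − π[v,d](ρ[d/c](ρ[v/y](S)))) ⋈[d=h] R)) → 1
  ρ[u/w](ρ[w/z](((T − π[v,d](ρ[d/c](ρ[v/y](S)))) ⋈[d=h] R))) → 1
E2 per-node cardinality:
  R → 6
  T → 4
  S → 5
  ρ[v/y](S) → 5
  ρ[d/c](ρ[v/y](S)) → 5
  π[v,d](ρ[d/c](ρ[v/y](S))) → 5
  (T − π[v,d](ρ[d/c](ρ[v/y](S)))) → 4
  (R ⋈[h=d] (T − π[v,d](ρ[d/c](ρ[v/y](S))))) → 1
  π[v,d,h,z,e]((R ⋈[h=d] (T − π[v,d](ρ[d/c](ρ[v/y](S)))))) → 1
  ρ[w/z](π[v,d,h,z,e]((R ⋈[h=d] (T − π[v,d](ρ[d/c](ρ[v/y](S))))))) → 1
  ρ[u/w](ρ[w/z](π[v,d,h,z,e]((R ⋈[h=d] (T − π[v,d](ρ[d/c](ρ[v/y](S)))))))) → 1

E1 and E2 produce the same multiset:
v | d | h | u | e
t | 6 | 6 | r | 6

yes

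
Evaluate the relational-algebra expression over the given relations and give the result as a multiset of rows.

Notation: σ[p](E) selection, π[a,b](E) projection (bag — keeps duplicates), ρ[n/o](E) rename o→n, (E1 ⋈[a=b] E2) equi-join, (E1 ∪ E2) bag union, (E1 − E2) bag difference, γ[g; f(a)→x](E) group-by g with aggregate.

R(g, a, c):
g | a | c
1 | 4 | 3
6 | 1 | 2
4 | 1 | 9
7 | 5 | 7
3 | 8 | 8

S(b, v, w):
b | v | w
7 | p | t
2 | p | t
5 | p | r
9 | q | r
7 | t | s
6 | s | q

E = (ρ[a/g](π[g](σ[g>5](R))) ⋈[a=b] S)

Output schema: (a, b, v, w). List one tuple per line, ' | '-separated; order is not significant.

Stepwise |·|:
  R → 5
  σ[g>5](R) → 2
  π[g](σ[g>5](R)) → 2
  ρ[a/g](π[g](σ[g>5](R))) → 2
  S → 6
  (ρ[a/g](π[g](σ[g>5](R))) ⋈[a=b] S) → 3

== RESULT ==
a | b | v | w
6 | 6 | s | q
7 | 7 | p | t
7 | 7 | t | s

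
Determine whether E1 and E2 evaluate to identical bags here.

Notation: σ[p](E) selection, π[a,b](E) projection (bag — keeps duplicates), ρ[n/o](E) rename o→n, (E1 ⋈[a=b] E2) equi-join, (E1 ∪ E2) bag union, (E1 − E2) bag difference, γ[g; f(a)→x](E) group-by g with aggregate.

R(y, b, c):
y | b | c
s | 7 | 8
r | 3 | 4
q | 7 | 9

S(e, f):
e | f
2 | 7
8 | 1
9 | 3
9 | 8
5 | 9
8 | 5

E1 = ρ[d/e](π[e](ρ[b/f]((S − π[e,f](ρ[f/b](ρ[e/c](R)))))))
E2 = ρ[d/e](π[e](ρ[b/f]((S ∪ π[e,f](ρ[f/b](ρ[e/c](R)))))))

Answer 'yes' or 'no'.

E1 row counts bottom-up:
  S → 6
  R → 3
  ρ[e/c](R) → 3
  ρ[f/b](ρ[e/c](R)) → 3
  π[e,f](ρ[f/b](ρ[e/c](R))) → 3
  (S − π[e,f](ρ[f/b](ρ[e/c](R)))) → 6
  ρ[b/f]((S − π[e,f](ρ[f/b](ρ[e/c](R))))) → 6
  π[e](ρ[b/f]((S − π[e,f](ρ[f/b](ρ[e/c](R)))))) → 6
  ρ[d/e](π[e](ρ[b/f]((S − π[e,f](ρ[f/b](ρ[e/c](R))))))) → 6
E2 row counts bottom-up:
  S → 6
  R → 3
  ρ[e/c](R) → 3
  ρ[f/b](ρ[e/c](R)) → 3
  π[e,f](ρ[f/b](ρ[e/c](R))) → 3
  (S ∪ π[e,f](ρ[f/b](ρ[e/c](R)))) → 9
  ρ[b/f]((S ∪ π[e,f](ρ[f/b](ρ[e/c](R))))) → 9
  π[e](ρ[b/f]((S ∪ π[e,f](ρ[f/b](ρ[e/c](R)))))) → 9
  ρ[d/e](π[e](ρ[b/f]((S ∪ π[e,f](ρ[f/b](ρ[e/c](R))))))) → 9

E1 result:
d
2
5
8
8
9
9
E2 result:
d
2
4
5
8
8
8
9
9
9
Witness: (8,) appears 2× in E1 but 3× in E2.

no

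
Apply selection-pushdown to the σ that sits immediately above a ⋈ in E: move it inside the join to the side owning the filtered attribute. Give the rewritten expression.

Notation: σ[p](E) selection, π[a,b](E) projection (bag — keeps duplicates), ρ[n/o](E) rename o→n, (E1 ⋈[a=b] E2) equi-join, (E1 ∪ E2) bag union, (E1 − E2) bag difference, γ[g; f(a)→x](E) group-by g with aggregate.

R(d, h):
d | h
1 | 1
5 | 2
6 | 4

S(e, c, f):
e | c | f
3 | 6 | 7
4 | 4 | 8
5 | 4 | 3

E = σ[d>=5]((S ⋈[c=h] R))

σ filters on d, owned by the right side.
E' = (S ⋈[c=h] σ[d>=5](R))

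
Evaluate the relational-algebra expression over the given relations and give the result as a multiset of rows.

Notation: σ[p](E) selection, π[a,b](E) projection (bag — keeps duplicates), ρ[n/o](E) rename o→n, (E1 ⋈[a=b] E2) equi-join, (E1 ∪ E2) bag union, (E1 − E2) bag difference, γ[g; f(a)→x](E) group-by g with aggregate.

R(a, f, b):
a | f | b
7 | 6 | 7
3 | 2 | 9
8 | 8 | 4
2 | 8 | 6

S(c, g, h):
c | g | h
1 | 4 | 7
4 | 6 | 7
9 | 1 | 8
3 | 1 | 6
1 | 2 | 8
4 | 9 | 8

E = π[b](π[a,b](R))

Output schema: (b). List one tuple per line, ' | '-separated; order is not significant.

Row counts bottom-up:
  R → 4
  π[a,b](R) → 4
  π[b](π[a,b](R)) → 4

== RESULT ==
b
4
6
7
9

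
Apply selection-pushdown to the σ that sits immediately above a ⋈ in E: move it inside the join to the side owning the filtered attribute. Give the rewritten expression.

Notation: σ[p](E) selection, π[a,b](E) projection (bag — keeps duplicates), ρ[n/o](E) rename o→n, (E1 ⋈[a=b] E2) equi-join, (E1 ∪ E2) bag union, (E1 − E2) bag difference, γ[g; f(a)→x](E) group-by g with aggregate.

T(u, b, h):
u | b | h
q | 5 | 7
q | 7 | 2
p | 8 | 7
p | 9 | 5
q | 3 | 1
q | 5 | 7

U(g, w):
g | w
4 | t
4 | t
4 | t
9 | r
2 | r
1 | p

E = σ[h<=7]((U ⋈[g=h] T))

σ filters on h, owned by the right side.
E' = (U ⋈[g=h] σ[h<=7](T))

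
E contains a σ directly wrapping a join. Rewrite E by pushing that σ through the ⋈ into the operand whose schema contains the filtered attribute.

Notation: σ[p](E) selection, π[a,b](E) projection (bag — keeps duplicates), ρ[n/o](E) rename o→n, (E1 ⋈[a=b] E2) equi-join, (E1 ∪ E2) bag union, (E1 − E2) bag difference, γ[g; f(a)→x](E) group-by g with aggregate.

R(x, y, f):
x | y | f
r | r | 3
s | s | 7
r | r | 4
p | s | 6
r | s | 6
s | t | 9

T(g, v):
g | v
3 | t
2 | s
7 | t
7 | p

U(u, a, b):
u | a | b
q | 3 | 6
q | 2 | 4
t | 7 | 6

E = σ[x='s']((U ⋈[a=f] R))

σ filters on x, owned by the right side.
E' = (U ⋈[a=f] σ[x='s'](R))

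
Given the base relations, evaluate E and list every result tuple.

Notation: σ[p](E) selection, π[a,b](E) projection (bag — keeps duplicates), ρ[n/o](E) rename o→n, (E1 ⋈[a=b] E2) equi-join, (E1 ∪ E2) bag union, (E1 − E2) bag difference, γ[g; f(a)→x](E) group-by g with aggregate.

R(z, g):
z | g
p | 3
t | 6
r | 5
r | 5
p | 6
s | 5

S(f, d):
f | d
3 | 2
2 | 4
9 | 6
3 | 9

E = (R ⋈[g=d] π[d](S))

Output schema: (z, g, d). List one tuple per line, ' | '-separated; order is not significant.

Row counts bottom-up:
  R → 6
  S → 4
  π[d](S) → 4
  (R ⋈[g=d] π[d](S)) → 2

== RESULT ==
z | g | d
p | 6 | 6
t | 6 | 6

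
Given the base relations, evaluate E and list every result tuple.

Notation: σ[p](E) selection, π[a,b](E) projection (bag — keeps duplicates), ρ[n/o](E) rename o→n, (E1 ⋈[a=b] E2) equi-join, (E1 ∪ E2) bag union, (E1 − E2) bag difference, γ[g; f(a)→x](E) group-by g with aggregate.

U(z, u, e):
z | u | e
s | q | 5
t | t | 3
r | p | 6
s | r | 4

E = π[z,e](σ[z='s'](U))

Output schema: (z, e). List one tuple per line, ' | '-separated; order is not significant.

Subexpression sizes:
  U → 4
  σ[z='s'](U) → 2
  π[z,e](σ[z='s'](U)) → 2

== RESULT ==
z | e
s | 4
s | 5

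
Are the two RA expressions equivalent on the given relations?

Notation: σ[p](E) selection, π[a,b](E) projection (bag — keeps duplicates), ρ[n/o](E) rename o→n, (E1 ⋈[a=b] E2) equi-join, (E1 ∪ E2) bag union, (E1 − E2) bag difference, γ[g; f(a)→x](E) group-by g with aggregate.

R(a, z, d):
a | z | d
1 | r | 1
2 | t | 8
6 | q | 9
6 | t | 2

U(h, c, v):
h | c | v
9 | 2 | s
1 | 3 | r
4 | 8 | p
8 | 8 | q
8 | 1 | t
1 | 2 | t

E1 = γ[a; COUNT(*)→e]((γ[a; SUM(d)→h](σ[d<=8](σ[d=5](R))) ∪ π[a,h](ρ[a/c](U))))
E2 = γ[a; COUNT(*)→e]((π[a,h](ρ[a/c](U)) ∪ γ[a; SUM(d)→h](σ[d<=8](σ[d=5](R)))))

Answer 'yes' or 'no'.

E1 per-node cardinality:
  R → 4
  σ[d=5](R) → 0
  σ[d<=8](σ[d=5](R)) → 0
  γ[a; SUM(d)→h](σ[d<=8](σ[d=5](R))) → 0
  U → 6
  ρ[a/c](U) → 6
  π[a,h](ρ[a/c](U)) → 6
  (γ[a; SUM(d)→h](σ[d<=8](σ[d=5](R))) ∪ π[a,h](ρ[a/c](U))) → 6
  γ[a; COUNT(*)→e]((γ[a; SUM(d)→h](σ[d<=8](σ[d=5](R))) ∪ π[a,h](ρ[a/c](U)))) → 4
E2 per-node cardinality:
  U → 6
  ρ[a/c](U) → 6
  π[a,h](ρ[a/c](U)) → 6
  R → 4
  σ[d=5](R) → 0
  σ[d<=8](σ[d=5](R)) → 0
  γ[a; SUM(d)→h](σ[d<=8](σ[d=5](R))) → 0
  (π[a,h](ρ[a/c](U)) ∪ γ[a; SUM(d)→h](σ[d<=8](σ[d=5](R)))) → 6
  γ[a; COUNT(*)→e]((π[a,h](ρ[a/c](U)) ∪ γ[a; SUM(d)→h](σ[d<=8](σ[d=5](R))))) → 4

E1 and E2 produce the same multiset:
a | e
1 | 1
2 | 2
3 | 1
8 | 2

yes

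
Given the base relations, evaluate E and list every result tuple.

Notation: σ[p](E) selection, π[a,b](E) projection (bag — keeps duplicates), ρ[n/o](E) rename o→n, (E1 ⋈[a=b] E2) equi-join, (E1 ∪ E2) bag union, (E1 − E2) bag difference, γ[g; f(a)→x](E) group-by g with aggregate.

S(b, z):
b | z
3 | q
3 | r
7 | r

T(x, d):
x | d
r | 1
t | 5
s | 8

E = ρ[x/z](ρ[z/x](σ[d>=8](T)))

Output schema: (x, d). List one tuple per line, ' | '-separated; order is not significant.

Stepwise |·|:
  T → 3
  σ[d>=8](T) → 1
  ρ[z/x](σ[d>=8](T)) → 1
  ρ[x/z](ρ[z/x](σ[d>=8](T))) → 1

== RESULT ==
x | d
s | 8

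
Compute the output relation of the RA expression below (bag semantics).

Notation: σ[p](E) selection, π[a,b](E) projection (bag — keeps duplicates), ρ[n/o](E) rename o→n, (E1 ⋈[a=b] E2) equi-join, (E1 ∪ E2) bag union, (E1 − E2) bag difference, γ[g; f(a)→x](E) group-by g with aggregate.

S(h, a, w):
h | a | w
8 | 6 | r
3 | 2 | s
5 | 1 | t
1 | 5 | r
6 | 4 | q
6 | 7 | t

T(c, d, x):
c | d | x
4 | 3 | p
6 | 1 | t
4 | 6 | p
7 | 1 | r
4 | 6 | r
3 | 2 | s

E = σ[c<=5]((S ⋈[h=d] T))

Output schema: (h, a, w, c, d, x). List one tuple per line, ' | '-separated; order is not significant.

Row counts bottom-up:
  S → 6
  T → 6
  (S ⋈[h=d] T) → 7
  σ[c<=5]((S ⋈[h=d] T)) → 5

== RESULT ==
h | a | w | c | d | x
3 | 2 | s | 4 | 3 | p
6 | 4 | q | 4 | 6 | p
6 | 4 | q | 4 | 6 | r
6 | 7 | t | 4 | 6 | p
6 | 7 | t | 4 | 6 | r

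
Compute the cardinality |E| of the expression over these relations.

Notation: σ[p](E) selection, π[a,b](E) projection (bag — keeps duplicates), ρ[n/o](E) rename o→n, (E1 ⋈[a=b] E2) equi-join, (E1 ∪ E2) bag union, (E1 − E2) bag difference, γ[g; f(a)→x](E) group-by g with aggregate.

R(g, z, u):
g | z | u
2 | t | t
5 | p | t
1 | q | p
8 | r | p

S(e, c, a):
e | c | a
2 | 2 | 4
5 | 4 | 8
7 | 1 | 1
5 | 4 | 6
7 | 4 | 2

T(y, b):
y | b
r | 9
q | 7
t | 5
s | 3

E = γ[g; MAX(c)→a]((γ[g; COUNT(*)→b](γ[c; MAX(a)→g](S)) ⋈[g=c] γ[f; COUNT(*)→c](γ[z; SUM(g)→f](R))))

Row counts bottom-up:
  S → 5
  γ[c; MAX(a)→g](S) → 3
  γ[g; COUNT(*)→b](γ[c; MAX(a)→g](S)) → 3
  R → 4
  γ[z; SUM(g)→f](R) → 4
  γ[f; COUNT(*)→c](γ[z; SUM(g)→f](R)) → 4
  (γ[g; COUNT(*)→b](γ[c; MAX(a)→g](S)) ⋈[g=c] γ[f; COUNT(*)→c](γ[z; SUM(g)→f](R))) → 4
  γ[g; MAX(c)→a]((γ[g; COUNT(*)→b](γ[c; MAX(a)→g](S)) ⋈[g=c] γ[f; COUNT(*)→c](γ[z; SUM(g)→f](R)))) → 1

|E| = 1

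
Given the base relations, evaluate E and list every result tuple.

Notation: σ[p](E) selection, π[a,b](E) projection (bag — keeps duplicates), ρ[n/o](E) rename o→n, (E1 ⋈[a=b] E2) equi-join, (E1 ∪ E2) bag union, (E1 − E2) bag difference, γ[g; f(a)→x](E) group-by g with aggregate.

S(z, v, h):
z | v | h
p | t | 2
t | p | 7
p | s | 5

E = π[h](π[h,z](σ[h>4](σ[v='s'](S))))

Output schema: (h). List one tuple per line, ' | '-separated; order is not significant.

Row counts bottom-up:
  S → 3
  σ[v='s'](S) → 1
  σ[h>4](σ[v='s'](S)) → 1
  π[h,z](σ[h>4](σ[v='s'](S))) → 1
  π[h](π[h,z](σ[h>4](σ[v='s'](S)))) → 1

== RESULT ==
h
5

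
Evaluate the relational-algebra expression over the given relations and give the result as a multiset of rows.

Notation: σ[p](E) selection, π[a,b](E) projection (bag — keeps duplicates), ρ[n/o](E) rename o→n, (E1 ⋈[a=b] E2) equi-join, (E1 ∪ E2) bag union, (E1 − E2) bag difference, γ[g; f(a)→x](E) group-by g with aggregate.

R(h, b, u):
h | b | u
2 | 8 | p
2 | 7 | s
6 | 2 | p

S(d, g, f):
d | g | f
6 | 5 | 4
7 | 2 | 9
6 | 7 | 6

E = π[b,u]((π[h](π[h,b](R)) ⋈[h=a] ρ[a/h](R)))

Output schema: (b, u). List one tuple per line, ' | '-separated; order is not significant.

Subexpression sizes:
  R → 3
  π[h,b](R) → 3
  π[h](π[h,b](R)) → 3
  R → 3
  ρ[a/h](R) → 3
  (π[h](π[h,b](R)) ⋈[h=a] ρ[a/h](R)) → 5
  π[b,u]((π[h](π[h,b](R)) ⋈[h=a] ρ[a/h](R))) → 5

== RESULT ==
b | u
2 | p
7 | s
7 | s
8 | p
8 | p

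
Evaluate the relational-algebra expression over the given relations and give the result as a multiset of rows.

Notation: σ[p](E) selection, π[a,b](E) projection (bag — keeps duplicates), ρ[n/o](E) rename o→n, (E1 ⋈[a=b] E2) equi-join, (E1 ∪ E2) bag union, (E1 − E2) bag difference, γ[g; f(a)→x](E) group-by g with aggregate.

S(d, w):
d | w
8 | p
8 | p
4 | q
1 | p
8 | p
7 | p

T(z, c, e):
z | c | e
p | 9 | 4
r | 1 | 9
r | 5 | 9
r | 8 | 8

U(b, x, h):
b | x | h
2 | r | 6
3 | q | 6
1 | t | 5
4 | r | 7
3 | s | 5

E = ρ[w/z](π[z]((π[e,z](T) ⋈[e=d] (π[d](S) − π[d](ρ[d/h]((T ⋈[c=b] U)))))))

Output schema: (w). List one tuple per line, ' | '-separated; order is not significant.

Row counts bottom-up:
  T → 4
  π[e,z](T) → 4
  S → 6
  π[d](S) → 6
  T → 4
  U → 5
  (T ⋈[c=b] U) → 1
  ρ[d/h]((T ⋈[c=b] U)) → 1
  π[d](ρ[d/h]((T ⋈[c=b] U))) → 1
  (π[d](S) − π[d](ρ[d/h]((T ⋈[c=b] U)))) → 6
  (π[e,z](T) ⋈[e=d] (π[d](S) − π[d](ρ[d/h]((T ⋈[c=b] U))))) → 4
  π[z]((π[e,z](T) ⋈[e=d] (π[d](S) − π[d](ρ[d/h]((T ⋈[c=b] U)))))) → 4
  ρ[w/z](π[z]((π[e,z](T) ⋈[e=d] (π[d](S) − π[d](ρ[d/h]((T ⋈[c=b] U))))))) → 4

== RESULT ==
w
p
r
r
r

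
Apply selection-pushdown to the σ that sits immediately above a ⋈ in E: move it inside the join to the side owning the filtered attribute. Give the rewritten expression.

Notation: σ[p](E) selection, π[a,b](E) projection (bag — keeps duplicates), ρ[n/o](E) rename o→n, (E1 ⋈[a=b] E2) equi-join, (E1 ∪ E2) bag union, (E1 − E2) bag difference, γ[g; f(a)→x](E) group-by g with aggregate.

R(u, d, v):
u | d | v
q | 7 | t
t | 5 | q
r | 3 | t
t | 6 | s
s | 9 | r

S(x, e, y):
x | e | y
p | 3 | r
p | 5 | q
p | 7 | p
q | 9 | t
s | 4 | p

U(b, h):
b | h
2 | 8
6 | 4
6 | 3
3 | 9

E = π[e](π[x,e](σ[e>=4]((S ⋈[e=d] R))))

σ filters on e, owned by the left side.
E' = π[e](π[x,e]((σ[e>=4](S) ⋈[e=d] R)))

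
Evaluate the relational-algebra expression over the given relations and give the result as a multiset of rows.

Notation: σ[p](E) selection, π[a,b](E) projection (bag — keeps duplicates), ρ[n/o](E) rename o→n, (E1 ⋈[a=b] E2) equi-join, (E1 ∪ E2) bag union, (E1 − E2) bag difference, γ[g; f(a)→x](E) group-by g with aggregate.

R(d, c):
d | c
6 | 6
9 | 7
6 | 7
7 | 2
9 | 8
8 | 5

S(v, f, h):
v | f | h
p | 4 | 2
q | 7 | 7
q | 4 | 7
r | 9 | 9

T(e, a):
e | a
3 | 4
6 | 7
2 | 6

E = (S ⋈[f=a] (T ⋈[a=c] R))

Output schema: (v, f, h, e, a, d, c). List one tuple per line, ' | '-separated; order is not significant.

Row counts bottom-up:
  S → 4
  T → 3
  R → 6
  (T ⋈[a=c] R) → 3
  (S ⋈[f=a] (T ⋈[a=c] R)) → 2

== RESULT ==
v | f | h | e | a | d | c
q | 7 | 7 | 6 | 7 | 6 | 7
q | 7 | 7 | 6 | 7 | 9 | 7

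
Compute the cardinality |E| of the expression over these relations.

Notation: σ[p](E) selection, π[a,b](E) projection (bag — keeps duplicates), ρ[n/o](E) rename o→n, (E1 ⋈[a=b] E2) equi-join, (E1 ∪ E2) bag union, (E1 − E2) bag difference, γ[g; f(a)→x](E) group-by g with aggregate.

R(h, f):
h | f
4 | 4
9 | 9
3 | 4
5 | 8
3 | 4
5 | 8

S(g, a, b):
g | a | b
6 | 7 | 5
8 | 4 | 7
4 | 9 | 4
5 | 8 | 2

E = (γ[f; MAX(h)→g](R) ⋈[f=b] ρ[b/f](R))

Subexpression sizes:
  R → 6
  γ[f; MAX(h)→g](R) → 3
  R → 6
  ρ[b/f](R) → 6
  (γ[f; MAX(h)→g](R) ⋈[f=b] ρ[b/f](R)) → 6

|E| = 6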